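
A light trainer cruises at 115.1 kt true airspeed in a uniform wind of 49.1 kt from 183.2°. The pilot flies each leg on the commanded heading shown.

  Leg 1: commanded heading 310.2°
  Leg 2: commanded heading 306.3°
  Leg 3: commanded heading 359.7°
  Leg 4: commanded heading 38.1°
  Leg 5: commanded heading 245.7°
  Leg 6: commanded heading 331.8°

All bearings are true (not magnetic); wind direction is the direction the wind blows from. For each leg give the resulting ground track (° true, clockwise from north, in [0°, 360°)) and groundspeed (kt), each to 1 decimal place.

Leg 1: track=325.4°, groundspeed=149.9 kt
Leg 2: track=322.5°, groundspeed=147.8 kt
Leg 3: track=0.7°, groundspeed=164.1 kt
Leg 4: track=27.9°, groundspeed=157.9 kt
Leg 5: track=270.9°, groundspeed=102.2 kt
Leg 6: track=341.1°, groundspeed=159.1 kt

Leg 1: heading 310.2°; drift +15.2° → track 325.4°, groundspeed 149.9 kt
Leg 2: heading 306.3°; drift +16.2° → track 322.5°, groundspeed 147.8 kt
Leg 3: heading 359.7°; drift +1.0° → track 0.7°, groundspeed 164.1 kt
Leg 4: heading 38.1°; drift -10.2° → track 27.9°, groundspeed 157.9 kt
Leg 5: heading 245.7°; drift +25.2° → track 270.9°, groundspeed 102.2 kt
Leg 6: heading 331.8°; drift +9.3° → track 341.1°, groundspeed 159.1 kt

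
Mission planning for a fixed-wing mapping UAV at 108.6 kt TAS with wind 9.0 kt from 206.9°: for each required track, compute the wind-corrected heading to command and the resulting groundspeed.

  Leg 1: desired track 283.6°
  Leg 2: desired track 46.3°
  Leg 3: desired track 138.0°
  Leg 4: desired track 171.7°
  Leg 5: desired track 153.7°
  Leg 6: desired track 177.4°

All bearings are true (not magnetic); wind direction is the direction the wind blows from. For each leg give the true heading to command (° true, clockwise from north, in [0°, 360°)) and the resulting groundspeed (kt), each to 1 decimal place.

Leg 1: heading=279.0°, groundspeed=106.2 kt
Leg 2: heading=47.9°, groundspeed=117.0 kt
Leg 3: heading=142.4°, groundspeed=105.0 kt
Leg 4: heading=174.4°, groundspeed=101.1 kt
Leg 5: heading=157.5°, groundspeed=103.0 kt
Leg 6: heading=179.7°, groundspeed=100.7 kt

Leg 1: desired track 283.6°; wind correction -4.6° → command heading 279.0°, groundspeed 106.2 kt
Leg 2: desired track 46.3°; wind correction +1.6° → command heading 47.9°, groundspeed 117.0 kt
Leg 3: desired track 138.0°; wind correction +4.4° → command heading 142.4°, groundspeed 105.0 kt
Leg 4: desired track 171.7°; wind correction +2.7° → command heading 174.4°, groundspeed 101.1 kt
Leg 5: desired track 153.7°; wind correction +3.8° → command heading 157.5°, groundspeed 103.0 kt
Leg 6: desired track 177.4°; wind correction +2.3° → command heading 179.7°, groundspeed 100.7 kt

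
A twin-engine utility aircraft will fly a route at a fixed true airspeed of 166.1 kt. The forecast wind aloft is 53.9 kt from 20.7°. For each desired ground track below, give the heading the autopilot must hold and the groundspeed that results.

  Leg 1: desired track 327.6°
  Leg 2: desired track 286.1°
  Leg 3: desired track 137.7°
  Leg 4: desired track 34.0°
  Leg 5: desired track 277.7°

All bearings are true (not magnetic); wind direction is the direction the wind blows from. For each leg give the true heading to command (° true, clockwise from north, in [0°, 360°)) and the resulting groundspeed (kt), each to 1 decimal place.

Leg 1: desired track 327.6°; wind correction +15.0° → command heading 342.6°, groundspeed 128.0 kt
Leg 2: desired track 286.1°; wind correction +18.9° → command heading 305.0°, groundspeed 161.5 kt
Leg 3: desired track 137.7°; wind correction -16.8° → command heading 120.9°, groundspeed 183.5 kt
Leg 4: desired track 34.0°; wind correction -4.3° → command heading 29.7°, groundspeed 113.2 kt
Leg 5: desired track 277.7°; wind correction +18.4° → command heading 296.1°, groundspeed 169.7 kt

Leg 1: heading=342.6°, groundspeed=128.0 kt
Leg 2: heading=305.0°, groundspeed=161.5 kt
Leg 3: heading=120.9°, groundspeed=183.5 kt
Leg 4: heading=29.7°, groundspeed=113.2 kt
Leg 5: heading=296.1°, groundspeed=169.7 kt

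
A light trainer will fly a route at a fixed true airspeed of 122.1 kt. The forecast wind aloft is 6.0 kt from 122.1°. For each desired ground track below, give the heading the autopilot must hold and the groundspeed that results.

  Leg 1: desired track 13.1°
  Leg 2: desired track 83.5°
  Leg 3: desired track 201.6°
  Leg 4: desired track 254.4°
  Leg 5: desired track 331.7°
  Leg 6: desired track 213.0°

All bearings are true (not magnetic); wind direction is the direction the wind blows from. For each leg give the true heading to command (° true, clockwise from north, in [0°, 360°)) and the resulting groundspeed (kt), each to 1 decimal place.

Leg 1: desired track 13.1°; wind correction +2.7° → command heading 15.8°, groundspeed 123.9 kt
Leg 2: desired track 83.5°; wind correction +1.8° → command heading 85.3°, groundspeed 117.4 kt
Leg 3: desired track 201.6°; wind correction -2.8° → command heading 198.8°, groundspeed 120.9 kt
Leg 4: desired track 254.4°; wind correction -2.1° → command heading 252.3°, groundspeed 126.1 kt
Leg 5: desired track 331.7°; wind correction +1.4° → command heading 333.1°, groundspeed 127.3 kt
Leg 6: desired track 213.0°; wind correction -2.8° → command heading 210.2°, groundspeed 122.0 kt

Leg 1: heading=15.8°, groundspeed=123.9 kt
Leg 2: heading=85.3°, groundspeed=117.4 kt
Leg 3: heading=198.8°, groundspeed=120.9 kt
Leg 4: heading=252.3°, groundspeed=126.1 kt
Leg 5: heading=333.1°, groundspeed=127.3 kt
Leg 6: heading=210.2°, groundspeed=122.0 kt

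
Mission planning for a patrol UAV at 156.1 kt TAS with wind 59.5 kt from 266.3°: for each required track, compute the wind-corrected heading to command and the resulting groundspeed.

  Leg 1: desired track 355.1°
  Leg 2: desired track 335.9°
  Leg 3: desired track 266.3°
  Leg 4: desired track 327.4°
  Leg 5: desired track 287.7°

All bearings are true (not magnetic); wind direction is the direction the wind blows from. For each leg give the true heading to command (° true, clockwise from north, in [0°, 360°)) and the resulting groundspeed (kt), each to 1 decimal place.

Leg 1: heading=332.7°, groundspeed=143.1 kt
Leg 2: heading=315.0°, groundspeed=125.1 kt
Leg 3: heading=266.3°, groundspeed=96.6 kt
Leg 4: heading=307.9°, groundspeed=118.4 kt
Leg 5: heading=279.7°, groundspeed=99.2 kt

Leg 1: desired track 355.1°; wind correction -22.4° → command heading 332.7°, groundspeed 143.1 kt
Leg 2: desired track 335.9°; wind correction -20.9° → command heading 315.0°, groundspeed 125.1 kt
Leg 3: desired track 266.3°; wind correction +0.0° → command heading 266.3°, groundspeed 96.6 kt
Leg 4: desired track 327.4°; wind correction -19.5° → command heading 307.9°, groundspeed 118.4 kt
Leg 5: desired track 287.7°; wind correction -8.0° → command heading 279.7°, groundspeed 99.2 kt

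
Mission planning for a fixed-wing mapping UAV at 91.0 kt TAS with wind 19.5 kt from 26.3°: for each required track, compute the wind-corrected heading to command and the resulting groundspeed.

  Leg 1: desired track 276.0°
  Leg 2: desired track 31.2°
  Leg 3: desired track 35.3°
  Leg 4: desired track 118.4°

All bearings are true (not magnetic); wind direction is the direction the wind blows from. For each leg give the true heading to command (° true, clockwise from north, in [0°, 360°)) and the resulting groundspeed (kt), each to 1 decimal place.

Leg 1: desired track 276.0°; wind correction +11.6° → command heading 287.6°, groundspeed 95.9 kt
Leg 2: desired track 31.2°; wind correction -1.0° → command heading 30.2°, groundspeed 71.6 kt
Leg 3: desired track 35.3°; wind correction -1.9° → command heading 33.4°, groundspeed 71.7 kt
Leg 4: desired track 118.4°; wind correction -12.4° → command heading 106.0°, groundspeed 89.6 kt

Leg 1: heading=287.6°, groundspeed=95.9 kt
Leg 2: heading=30.2°, groundspeed=71.6 kt
Leg 3: heading=33.4°, groundspeed=71.7 kt
Leg 4: heading=106.0°, groundspeed=89.6 kt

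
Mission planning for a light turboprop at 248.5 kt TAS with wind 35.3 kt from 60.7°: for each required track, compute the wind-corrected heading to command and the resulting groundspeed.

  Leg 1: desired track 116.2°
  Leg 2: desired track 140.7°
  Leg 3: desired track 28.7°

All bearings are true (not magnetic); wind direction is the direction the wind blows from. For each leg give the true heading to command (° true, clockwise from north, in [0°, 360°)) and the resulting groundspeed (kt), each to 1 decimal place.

Leg 1: heading=109.5°, groundspeed=226.8 kt
Leg 2: heading=132.7°, groundspeed=239.9 kt
Leg 3: heading=33.0°, groundspeed=217.9 kt

Leg 1: desired track 116.2°; wind correction -6.7° → command heading 109.5°, groundspeed 226.8 kt
Leg 2: desired track 140.7°; wind correction -8.0° → command heading 132.7°, groundspeed 239.9 kt
Leg 3: desired track 28.7°; wind correction +4.3° → command heading 33.0°, groundspeed 217.9 kt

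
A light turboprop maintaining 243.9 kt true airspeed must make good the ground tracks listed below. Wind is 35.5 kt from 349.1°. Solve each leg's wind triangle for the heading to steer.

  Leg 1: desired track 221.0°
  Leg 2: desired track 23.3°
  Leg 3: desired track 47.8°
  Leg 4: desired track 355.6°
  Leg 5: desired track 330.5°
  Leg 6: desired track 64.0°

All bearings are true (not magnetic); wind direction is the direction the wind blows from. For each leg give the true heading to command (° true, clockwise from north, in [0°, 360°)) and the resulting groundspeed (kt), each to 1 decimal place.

Leg 1: heading=227.6°, groundspeed=264.2 kt
Leg 2: heading=18.6°, groundspeed=213.7 kt
Leg 3: heading=40.7°, groundspeed=223.6 kt
Leg 4: heading=354.7°, groundspeed=208.6 kt
Leg 5: heading=333.2°, groundspeed=210.0 kt
Leg 6: heading=55.9°, groundspeed=232.2 kt

Leg 1: desired track 221.0°; wind correction +6.6° → command heading 227.6°, groundspeed 264.2 kt
Leg 2: desired track 23.3°; wind correction -4.7° → command heading 18.6°, groundspeed 213.7 kt
Leg 3: desired track 47.8°; wind correction -7.1° → command heading 40.7°, groundspeed 223.6 kt
Leg 4: desired track 355.6°; wind correction -0.9° → command heading 354.7°, groundspeed 208.6 kt
Leg 5: desired track 330.5°; wind correction +2.7° → command heading 333.2°, groundspeed 210.0 kt
Leg 6: desired track 64.0°; wind correction -8.1° → command heading 55.9°, groundspeed 232.2 kt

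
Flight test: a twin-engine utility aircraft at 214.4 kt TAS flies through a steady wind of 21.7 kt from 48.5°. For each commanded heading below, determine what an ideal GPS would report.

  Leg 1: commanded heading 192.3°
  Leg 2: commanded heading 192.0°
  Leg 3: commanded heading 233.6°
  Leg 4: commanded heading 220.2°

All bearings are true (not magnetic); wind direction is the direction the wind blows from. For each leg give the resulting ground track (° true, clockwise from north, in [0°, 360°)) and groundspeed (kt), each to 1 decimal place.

Leg 1: heading 192.3°; drift +3.2° → track 195.5°, groundspeed 232.3 kt
Leg 2: heading 192.0°; drift +3.2° → track 195.2°, groundspeed 232.2 kt
Leg 3: heading 233.6°; drift -0.5° → track 233.1°, groundspeed 236.0 kt
Leg 4: heading 220.2°; drift +0.8° → track 221.0°, groundspeed 235.9 kt

Leg 1: track=195.5°, groundspeed=232.3 kt
Leg 2: track=195.2°, groundspeed=232.2 kt
Leg 3: track=233.1°, groundspeed=236.0 kt
Leg 4: track=221.0°, groundspeed=235.9 kt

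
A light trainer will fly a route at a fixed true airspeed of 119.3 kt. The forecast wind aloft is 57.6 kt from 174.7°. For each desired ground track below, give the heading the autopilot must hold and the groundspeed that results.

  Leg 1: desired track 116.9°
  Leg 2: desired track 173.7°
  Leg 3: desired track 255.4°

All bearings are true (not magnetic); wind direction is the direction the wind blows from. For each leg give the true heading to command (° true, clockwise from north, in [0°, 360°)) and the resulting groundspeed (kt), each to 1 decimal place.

Leg 1: desired track 116.9°; wind correction +24.1° → command heading 141.0°, groundspeed 78.2 kt
Leg 2: desired track 173.7°; wind correction +0.5° → command heading 174.2°, groundspeed 61.7 kt
Leg 3: desired track 255.4°; wind correction -28.5° → command heading 226.9°, groundspeed 95.6 kt

Leg 1: heading=141.0°, groundspeed=78.2 kt
Leg 2: heading=174.2°, groundspeed=61.7 kt
Leg 3: heading=226.9°, groundspeed=95.6 kt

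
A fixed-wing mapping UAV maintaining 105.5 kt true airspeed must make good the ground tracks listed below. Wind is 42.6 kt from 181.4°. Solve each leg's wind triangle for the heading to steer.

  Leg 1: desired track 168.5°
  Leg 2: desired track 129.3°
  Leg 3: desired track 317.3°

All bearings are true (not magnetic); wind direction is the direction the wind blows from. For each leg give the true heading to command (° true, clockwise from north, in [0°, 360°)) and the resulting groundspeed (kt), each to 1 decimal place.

Leg 1: heading=173.7°, groundspeed=63.5 kt
Leg 2: heading=147.9°, groundspeed=73.8 kt
Leg 3: heading=301.0°, groundspeed=131.8 kt

Leg 1: desired track 168.5°; wind correction +5.2° → command heading 173.7°, groundspeed 63.5 kt
Leg 2: desired track 129.3°; wind correction +18.6° → command heading 147.9°, groundspeed 73.8 kt
Leg 3: desired track 317.3°; wind correction -16.3° → command heading 301.0°, groundspeed 131.8 kt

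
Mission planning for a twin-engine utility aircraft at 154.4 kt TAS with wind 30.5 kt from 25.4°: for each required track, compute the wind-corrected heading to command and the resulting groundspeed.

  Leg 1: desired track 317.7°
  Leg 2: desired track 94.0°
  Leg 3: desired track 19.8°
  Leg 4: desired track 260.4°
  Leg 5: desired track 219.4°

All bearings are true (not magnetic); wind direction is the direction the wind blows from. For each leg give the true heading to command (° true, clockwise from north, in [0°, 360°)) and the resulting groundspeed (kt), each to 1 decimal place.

Leg 1: heading=328.2°, groundspeed=140.2 kt
Leg 2: heading=83.4°, groundspeed=140.6 kt
Leg 3: heading=20.9°, groundspeed=124.0 kt
Leg 4: heading=269.7°, groundspeed=169.9 kt
Leg 5: heading=222.1°, groundspeed=183.8 kt

Leg 1: desired track 317.7°; wind correction +10.5° → command heading 328.2°, groundspeed 140.2 kt
Leg 2: desired track 94.0°; wind correction -10.6° → command heading 83.4°, groundspeed 140.6 kt
Leg 3: desired track 19.8°; wind correction +1.1° → command heading 20.9°, groundspeed 124.0 kt
Leg 4: desired track 260.4°; wind correction +9.3° → command heading 269.7°, groundspeed 169.9 kt
Leg 5: desired track 219.4°; wind correction +2.7° → command heading 222.1°, groundspeed 183.8 kt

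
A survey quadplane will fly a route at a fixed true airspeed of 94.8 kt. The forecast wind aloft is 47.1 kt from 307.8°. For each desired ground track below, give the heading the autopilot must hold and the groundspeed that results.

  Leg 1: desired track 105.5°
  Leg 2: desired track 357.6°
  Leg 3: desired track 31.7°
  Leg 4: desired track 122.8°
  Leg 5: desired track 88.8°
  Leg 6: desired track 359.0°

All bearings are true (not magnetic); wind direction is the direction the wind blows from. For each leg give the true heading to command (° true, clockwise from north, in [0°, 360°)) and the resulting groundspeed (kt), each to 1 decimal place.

Leg 1: desired track 105.5°; wind correction -10.9° → command heading 94.6°, groundspeed 136.7 kt
Leg 2: desired track 357.6°; wind correction -22.3° → command heading 335.3°, groundspeed 57.3 kt
Leg 3: desired track 31.7°; wind correction -29.6° → command heading 2.1°, groundspeed 77.4 kt
Leg 4: desired track 122.8°; wind correction -2.5° → command heading 120.3°, groundspeed 141.6 kt
Leg 5: desired track 88.8°; wind correction -18.2° → command heading 70.6°, groundspeed 126.7 kt
Leg 6: desired track 359.0°; wind correction -22.8° → command heading 336.2°, groundspeed 57.9 kt

Leg 1: heading=94.6°, groundspeed=136.7 kt
Leg 2: heading=335.3°, groundspeed=57.3 kt
Leg 3: heading=2.1°, groundspeed=77.4 kt
Leg 4: heading=120.3°, groundspeed=141.6 kt
Leg 5: heading=70.6°, groundspeed=126.7 kt
Leg 6: heading=336.2°, groundspeed=57.9 kt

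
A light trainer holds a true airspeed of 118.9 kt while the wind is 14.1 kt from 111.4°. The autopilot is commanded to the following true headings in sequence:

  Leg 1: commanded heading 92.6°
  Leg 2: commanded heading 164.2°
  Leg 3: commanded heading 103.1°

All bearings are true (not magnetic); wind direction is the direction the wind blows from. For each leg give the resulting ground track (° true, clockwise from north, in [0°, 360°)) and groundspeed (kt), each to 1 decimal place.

Leg 1: track=90.1°, groundspeed=105.7 kt
Leg 2: track=170.0°, groundspeed=110.9 kt
Leg 3: track=102.0°, groundspeed=105.0 kt

Leg 1: heading 92.6°; drift -2.5° → track 90.1°, groundspeed 105.7 kt
Leg 2: heading 164.2°; drift +5.8° → track 170.0°, groundspeed 110.9 kt
Leg 3: heading 103.1°; drift -1.1° → track 102.0°, groundspeed 105.0 kt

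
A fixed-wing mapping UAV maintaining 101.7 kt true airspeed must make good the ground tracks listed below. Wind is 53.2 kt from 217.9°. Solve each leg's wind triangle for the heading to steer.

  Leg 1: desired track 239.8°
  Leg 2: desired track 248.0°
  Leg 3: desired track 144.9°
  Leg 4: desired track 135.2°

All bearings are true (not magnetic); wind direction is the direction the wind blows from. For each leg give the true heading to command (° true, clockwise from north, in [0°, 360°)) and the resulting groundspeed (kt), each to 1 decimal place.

Leg 1: desired track 239.8°; wind correction -11.3° → command heading 228.5°, groundspeed 50.4 kt
Leg 2: desired track 248.0°; wind correction -15.2° → command heading 232.8°, groundspeed 52.1 kt
Leg 3: desired track 144.9°; wind correction +30.0° → command heading 174.9°, groundspeed 72.5 kt
Leg 4: desired track 135.2°; wind correction +31.3° → command heading 166.5°, groundspeed 80.2 kt

Leg 1: heading=228.5°, groundspeed=50.4 kt
Leg 2: heading=232.8°, groundspeed=52.1 kt
Leg 3: heading=174.9°, groundspeed=72.5 kt
Leg 4: heading=166.5°, groundspeed=80.2 kt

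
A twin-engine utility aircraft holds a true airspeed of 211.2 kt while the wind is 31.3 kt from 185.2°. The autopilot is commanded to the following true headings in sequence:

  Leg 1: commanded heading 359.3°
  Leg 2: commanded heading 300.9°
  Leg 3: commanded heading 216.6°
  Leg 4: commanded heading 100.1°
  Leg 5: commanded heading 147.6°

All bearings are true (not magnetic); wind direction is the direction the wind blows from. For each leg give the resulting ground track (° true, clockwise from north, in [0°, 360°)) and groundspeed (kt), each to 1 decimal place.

Leg 1: heading 359.3°; drift +0.8° → track 0.1°, groundspeed 242.4 kt
Leg 2: heading 300.9°; drift +7.2° → track 308.1°, groundspeed 226.5 kt
Leg 3: heading 216.6°; drift +5.1° → track 221.7°, groundspeed 185.2 kt
Leg 4: heading 100.1°; drift -8.5° → track 91.6°, groundspeed 210.8 kt
Leg 5: heading 147.6°; drift -5.8° → track 141.8°, groundspeed 187.4 kt

Leg 1: track=0.1°, groundspeed=242.4 kt
Leg 2: track=308.1°, groundspeed=226.5 kt
Leg 3: track=221.7°, groundspeed=185.2 kt
Leg 4: track=91.6°, groundspeed=210.8 kt
Leg 5: track=141.8°, groundspeed=187.4 kt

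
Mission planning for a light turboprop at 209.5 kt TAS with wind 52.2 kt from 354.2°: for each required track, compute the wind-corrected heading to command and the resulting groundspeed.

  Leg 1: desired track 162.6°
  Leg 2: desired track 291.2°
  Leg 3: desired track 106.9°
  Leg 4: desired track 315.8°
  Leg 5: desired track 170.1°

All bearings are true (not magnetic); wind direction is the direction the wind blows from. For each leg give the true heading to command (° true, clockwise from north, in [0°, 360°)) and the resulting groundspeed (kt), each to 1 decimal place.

Leg 1: desired track 162.6°; wind correction -2.9° → command heading 159.7°, groundspeed 260.4 kt
Leg 2: desired track 291.2°; wind correction +12.8° → command heading 304.0°, groundspeed 180.6 kt
Leg 3: desired track 106.9°; wind correction -13.3° → command heading 93.6°, groundspeed 224.0 kt
Leg 4: desired track 315.8°; wind correction +8.9° → command heading 324.7°, groundspeed 166.1 kt
Leg 5: desired track 170.1°; wind correction -1.0° → command heading 169.1°, groundspeed 261.5 kt

Leg 1: heading=159.7°, groundspeed=260.4 kt
Leg 2: heading=304.0°, groundspeed=180.6 kt
Leg 3: heading=93.6°, groundspeed=224.0 kt
Leg 4: heading=324.7°, groundspeed=166.1 kt
Leg 5: heading=169.1°, groundspeed=261.5 kt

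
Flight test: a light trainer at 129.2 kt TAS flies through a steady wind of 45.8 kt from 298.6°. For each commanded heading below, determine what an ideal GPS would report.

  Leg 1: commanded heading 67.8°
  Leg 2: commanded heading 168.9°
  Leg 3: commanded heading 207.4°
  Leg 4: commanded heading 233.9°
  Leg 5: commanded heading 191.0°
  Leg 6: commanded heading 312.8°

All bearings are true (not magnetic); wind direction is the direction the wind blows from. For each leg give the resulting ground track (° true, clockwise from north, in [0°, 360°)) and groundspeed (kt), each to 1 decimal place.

Leg 1: heading 67.8°; drift +12.6° → track 80.4°, groundspeed 162.1 kt
Leg 2: heading 168.9°; drift -12.5° → track 156.4°, groundspeed 162.3 kt
Leg 3: heading 207.4°; drift -19.4° → track 188.0°, groundspeed 138.0 kt
Leg 4: heading 233.9°; drift -20.7° → track 213.2°, groundspeed 117.2 kt
Leg 5: heading 191.0°; drift -17.0° → track 174.0°, groundspeed 149.6 kt
Leg 6: heading 312.8°; drift +7.5° → track 320.3°, groundspeed 85.5 kt

Leg 1: track=80.4°, groundspeed=162.1 kt
Leg 2: track=156.4°, groundspeed=162.3 kt
Leg 3: track=188.0°, groundspeed=138.0 kt
Leg 4: track=213.2°, groundspeed=117.2 kt
Leg 5: track=174.0°, groundspeed=149.6 kt
Leg 6: track=320.3°, groundspeed=85.5 kt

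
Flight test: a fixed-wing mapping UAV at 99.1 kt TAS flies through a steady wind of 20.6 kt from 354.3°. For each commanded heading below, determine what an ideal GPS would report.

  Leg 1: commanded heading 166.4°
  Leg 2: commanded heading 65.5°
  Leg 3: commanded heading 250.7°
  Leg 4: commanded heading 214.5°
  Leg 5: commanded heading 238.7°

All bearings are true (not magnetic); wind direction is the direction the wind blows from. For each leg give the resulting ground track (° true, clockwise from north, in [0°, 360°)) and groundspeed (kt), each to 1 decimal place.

Leg 1: track=167.8°, groundspeed=119.5 kt
Leg 2: track=77.4°, groundspeed=94.5 kt
Leg 3: track=239.8°, groundspeed=105.9 kt
Leg 4: track=207.9°, groundspeed=115.6 kt
Leg 5: track=228.9°, groundspeed=109.6 kt

Leg 1: heading 166.4°; drift +1.4° → track 167.8°, groundspeed 119.5 kt
Leg 2: heading 65.5°; drift +11.9° → track 77.4°, groundspeed 94.5 kt
Leg 3: heading 250.7°; drift -10.9° → track 239.8°, groundspeed 105.9 kt
Leg 4: heading 214.5°; drift -6.6° → track 207.9°, groundspeed 115.6 kt
Leg 5: heading 238.7°; drift -9.8° → track 228.9°, groundspeed 109.6 kt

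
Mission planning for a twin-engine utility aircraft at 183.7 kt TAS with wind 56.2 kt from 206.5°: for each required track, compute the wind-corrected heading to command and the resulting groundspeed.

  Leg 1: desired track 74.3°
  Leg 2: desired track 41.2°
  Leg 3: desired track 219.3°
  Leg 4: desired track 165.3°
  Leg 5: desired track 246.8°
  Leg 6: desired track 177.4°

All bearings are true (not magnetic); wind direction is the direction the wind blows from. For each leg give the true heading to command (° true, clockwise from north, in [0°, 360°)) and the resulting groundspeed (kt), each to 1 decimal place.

Leg 1: desired track 74.3°; wind correction +13.1° → command heading 87.4°, groundspeed 216.7 kt
Leg 2: desired track 41.2°; wind correction +4.5° → command heading 45.7°, groundspeed 237.5 kt
Leg 3: desired track 219.3°; wind correction -3.9° → command heading 215.4°, groundspeed 128.5 kt
Leg 4: desired track 165.3°; wind correction +11.6° → command heading 176.9°, groundspeed 137.6 kt
Leg 5: desired track 246.8°; wind correction -11.4° → command heading 235.4°, groundspeed 137.2 kt
Leg 6: desired track 177.4°; wind correction +8.6° → command heading 186.0°, groundspeed 132.5 kt

Leg 1: heading=87.4°, groundspeed=216.7 kt
Leg 2: heading=45.7°, groundspeed=237.5 kt
Leg 3: heading=215.4°, groundspeed=128.5 kt
Leg 4: heading=176.9°, groundspeed=137.6 kt
Leg 5: heading=235.4°, groundspeed=137.2 kt
Leg 6: heading=186.0°, groundspeed=132.5 kt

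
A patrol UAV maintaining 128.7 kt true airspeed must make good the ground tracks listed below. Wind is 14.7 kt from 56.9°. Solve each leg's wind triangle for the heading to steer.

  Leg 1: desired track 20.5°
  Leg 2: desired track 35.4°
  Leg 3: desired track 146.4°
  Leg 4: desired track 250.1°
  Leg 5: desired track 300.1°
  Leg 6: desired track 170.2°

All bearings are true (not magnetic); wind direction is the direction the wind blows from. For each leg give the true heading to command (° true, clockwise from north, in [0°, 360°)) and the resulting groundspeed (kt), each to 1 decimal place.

Leg 1: desired track 20.5°; wind correction +3.9° → command heading 24.4°, groundspeed 116.6 kt
Leg 2: desired track 35.4°; wind correction +2.4° → command heading 37.8°, groundspeed 114.9 kt
Leg 3: desired track 146.4°; wind correction -6.6° → command heading 139.8°, groundspeed 127.7 kt
Leg 4: desired track 250.1°; wind correction +1.5° → command heading 251.6°, groundspeed 143.0 kt
Leg 5: desired track 300.1°; wind correction +5.9° → command heading 306.0°, groundspeed 134.7 kt
Leg 6: desired track 170.2°; wind correction -6.0° → command heading 164.2°, groundspeed 133.8 kt

Leg 1: heading=24.4°, groundspeed=116.6 kt
Leg 2: heading=37.8°, groundspeed=114.9 kt
Leg 3: heading=139.8°, groundspeed=127.7 kt
Leg 4: heading=251.6°, groundspeed=143.0 kt
Leg 5: heading=306.0°, groundspeed=134.7 kt
Leg 6: heading=164.2°, groundspeed=133.8 kt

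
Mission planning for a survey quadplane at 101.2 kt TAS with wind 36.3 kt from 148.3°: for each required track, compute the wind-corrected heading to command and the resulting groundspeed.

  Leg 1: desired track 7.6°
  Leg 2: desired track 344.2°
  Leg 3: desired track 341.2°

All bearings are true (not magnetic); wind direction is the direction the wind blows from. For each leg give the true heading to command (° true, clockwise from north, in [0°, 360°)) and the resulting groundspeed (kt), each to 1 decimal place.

Leg 1: desired track 7.6°; wind correction +13.1° → command heading 20.7°, groundspeed 126.6 kt
Leg 2: desired track 344.2°; wind correction +5.6° → command heading 349.8°, groundspeed 135.6 kt
Leg 3: desired track 341.2°; wind correction +4.6° → command heading 345.8°, groundspeed 136.3 kt

Leg 1: heading=20.7°, groundspeed=126.6 kt
Leg 2: heading=349.8°, groundspeed=135.6 kt
Leg 3: heading=345.8°, groundspeed=136.3 kt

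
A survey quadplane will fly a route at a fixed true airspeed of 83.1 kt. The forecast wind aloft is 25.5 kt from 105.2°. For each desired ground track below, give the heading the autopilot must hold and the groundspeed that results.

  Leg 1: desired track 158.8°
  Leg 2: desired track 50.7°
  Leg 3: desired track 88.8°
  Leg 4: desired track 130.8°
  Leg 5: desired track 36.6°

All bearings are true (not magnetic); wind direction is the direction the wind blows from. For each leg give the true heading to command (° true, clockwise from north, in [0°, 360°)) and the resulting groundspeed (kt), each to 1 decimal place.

Leg 1: heading=144.5°, groundspeed=65.4 kt
Leg 2: heading=65.2°, groundspeed=65.7 kt
Leg 3: heading=93.8°, groundspeed=58.3 kt
Leg 4: heading=123.2°, groundspeed=59.4 kt
Leg 5: heading=53.2°, groundspeed=70.3 kt

Leg 1: desired track 158.8°; wind correction -14.3° → command heading 144.5°, groundspeed 65.4 kt
Leg 2: desired track 50.7°; wind correction +14.5° → command heading 65.2°, groundspeed 65.7 kt
Leg 3: desired track 88.8°; wind correction +5.0° → command heading 93.8°, groundspeed 58.3 kt
Leg 4: desired track 130.8°; wind correction -7.6° → command heading 123.2°, groundspeed 59.4 kt
Leg 5: desired track 36.6°; wind correction +16.6° → command heading 53.2°, groundspeed 70.3 kt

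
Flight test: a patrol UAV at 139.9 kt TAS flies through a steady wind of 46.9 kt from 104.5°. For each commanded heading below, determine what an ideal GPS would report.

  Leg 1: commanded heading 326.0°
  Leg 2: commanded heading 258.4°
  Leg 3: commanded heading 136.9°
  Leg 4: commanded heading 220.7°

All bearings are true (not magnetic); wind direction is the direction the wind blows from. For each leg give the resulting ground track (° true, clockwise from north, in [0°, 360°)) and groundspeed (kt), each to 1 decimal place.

Leg 1: track=315.9°, groundspeed=177.8 kt
Leg 2: track=264.9°, groundspeed=183.2 kt
Leg 3: track=151.0°, groundspeed=103.4 kt
Leg 4: track=235.4°, groundspeed=166.0 kt

Leg 1: heading 326.0°; drift -10.1° → track 315.9°, groundspeed 177.8 kt
Leg 2: heading 258.4°; drift +6.5° → track 264.9°, groundspeed 183.2 kt
Leg 3: heading 136.9°; drift +14.1° → track 151.0°, groundspeed 103.4 kt
Leg 4: heading 220.7°; drift +14.7° → track 235.4°, groundspeed 166.0 kt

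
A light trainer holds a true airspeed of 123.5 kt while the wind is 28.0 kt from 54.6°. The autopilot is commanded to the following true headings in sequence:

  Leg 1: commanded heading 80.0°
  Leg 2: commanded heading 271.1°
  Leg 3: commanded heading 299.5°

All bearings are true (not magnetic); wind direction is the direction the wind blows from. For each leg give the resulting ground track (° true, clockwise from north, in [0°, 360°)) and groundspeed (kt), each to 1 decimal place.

Leg 1: heading 80.0°; drift +7.0° → track 87.0°, groundspeed 98.9 kt
Leg 2: heading 271.1°; drift -6.5° → track 264.6°, groundspeed 147.0 kt
Leg 3: heading 299.5°; drift -10.6° → track 288.9°, groundspeed 137.7 kt

Leg 1: track=87.0°, groundspeed=98.9 kt
Leg 2: track=264.6°, groundspeed=147.0 kt
Leg 3: track=288.9°, groundspeed=137.7 kt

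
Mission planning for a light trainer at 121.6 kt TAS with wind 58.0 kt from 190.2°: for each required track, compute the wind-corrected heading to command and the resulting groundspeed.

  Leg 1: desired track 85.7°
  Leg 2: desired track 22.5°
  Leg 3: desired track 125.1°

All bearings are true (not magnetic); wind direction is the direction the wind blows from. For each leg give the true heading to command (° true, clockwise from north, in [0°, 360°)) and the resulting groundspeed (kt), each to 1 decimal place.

Leg 1: desired track 85.7°; wind correction +27.5° → command heading 113.2°, groundspeed 122.4 kt
Leg 2: desired track 22.5°; wind correction +5.8° → command heading 28.3°, groundspeed 177.6 kt
Leg 3: desired track 125.1°; wind correction +25.6° → command heading 150.7°, groundspeed 85.2 kt

Leg 1: heading=113.2°, groundspeed=122.4 kt
Leg 2: heading=28.3°, groundspeed=177.6 kt
Leg 3: heading=150.7°, groundspeed=85.2 kt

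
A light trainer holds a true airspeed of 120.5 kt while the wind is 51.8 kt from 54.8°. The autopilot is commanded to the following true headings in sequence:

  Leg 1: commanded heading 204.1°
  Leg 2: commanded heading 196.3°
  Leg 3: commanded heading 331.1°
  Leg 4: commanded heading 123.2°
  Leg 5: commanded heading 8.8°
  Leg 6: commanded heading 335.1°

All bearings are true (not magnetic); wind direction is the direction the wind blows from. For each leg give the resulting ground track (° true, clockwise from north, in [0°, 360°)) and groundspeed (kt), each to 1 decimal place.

Leg 1: heading 204.1°; drift +9.1° → track 213.2°, groundspeed 167.1 kt
Leg 2: heading 196.3°; drift +11.3° → track 207.6°, groundspeed 164.2 kt
Leg 3: heading 331.1°; drift -24.2° → track 306.9°, groundspeed 125.8 kt
Leg 4: heading 123.2°; drift +25.4° → track 148.6°, groundspeed 112.3 kt
Leg 5: heading 8.8°; drift -23.8° → track 345.0°, groundspeed 92.4 kt
Leg 6: heading 335.1°; drift -24.6° → track 310.5°, groundspeed 122.4 kt

Leg 1: track=213.2°, groundspeed=167.1 kt
Leg 2: track=207.6°, groundspeed=164.2 kt
Leg 3: track=306.9°, groundspeed=125.8 kt
Leg 4: track=148.6°, groundspeed=112.3 kt
Leg 5: track=345.0°, groundspeed=92.4 kt
Leg 6: track=310.5°, groundspeed=122.4 kt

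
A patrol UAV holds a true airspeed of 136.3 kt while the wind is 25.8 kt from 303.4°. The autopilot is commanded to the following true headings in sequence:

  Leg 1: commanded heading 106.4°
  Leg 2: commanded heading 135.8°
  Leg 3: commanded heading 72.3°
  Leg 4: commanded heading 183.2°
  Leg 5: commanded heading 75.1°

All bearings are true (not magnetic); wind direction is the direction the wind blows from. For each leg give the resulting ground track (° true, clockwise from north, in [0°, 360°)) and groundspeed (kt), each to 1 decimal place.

Leg 1: heading 106.4°; drift +2.7° → track 109.1°, groundspeed 161.1 kt
Leg 2: heading 135.8°; drift -2.0° → track 133.8°, groundspeed 161.6 kt
Leg 3: heading 72.3°; drift +7.5° → track 79.8°, groundspeed 153.8 kt
Leg 4: heading 183.2°; drift -8.5° → track 174.7°, groundspeed 150.9 kt
Leg 5: heading 75.1°; drift +7.2° → track 82.3°, groundspeed 154.7 kt

Leg 1: track=109.1°, groundspeed=161.1 kt
Leg 2: track=133.8°, groundspeed=161.6 kt
Leg 3: track=79.8°, groundspeed=153.8 kt
Leg 4: track=174.7°, groundspeed=150.9 kt
Leg 5: track=82.3°, groundspeed=154.7 kt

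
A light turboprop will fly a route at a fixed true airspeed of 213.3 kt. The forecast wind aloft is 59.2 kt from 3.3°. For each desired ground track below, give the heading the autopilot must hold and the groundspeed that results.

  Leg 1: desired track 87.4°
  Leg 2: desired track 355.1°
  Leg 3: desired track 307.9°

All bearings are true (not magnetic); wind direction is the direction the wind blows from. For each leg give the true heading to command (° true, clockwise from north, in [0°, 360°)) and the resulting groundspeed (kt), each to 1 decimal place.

Leg 1: desired track 87.4°; wind correction -16.0° → command heading 71.4°, groundspeed 198.9 kt
Leg 2: desired track 355.1°; wind correction +2.3° → command heading 357.4°, groundspeed 154.5 kt
Leg 3: desired track 307.9°; wind correction +13.2° → command heading 321.1°, groundspeed 174.0 kt

Leg 1: heading=71.4°, groundspeed=198.9 kt
Leg 2: heading=357.4°, groundspeed=154.5 kt
Leg 3: heading=321.1°, groundspeed=174.0 kt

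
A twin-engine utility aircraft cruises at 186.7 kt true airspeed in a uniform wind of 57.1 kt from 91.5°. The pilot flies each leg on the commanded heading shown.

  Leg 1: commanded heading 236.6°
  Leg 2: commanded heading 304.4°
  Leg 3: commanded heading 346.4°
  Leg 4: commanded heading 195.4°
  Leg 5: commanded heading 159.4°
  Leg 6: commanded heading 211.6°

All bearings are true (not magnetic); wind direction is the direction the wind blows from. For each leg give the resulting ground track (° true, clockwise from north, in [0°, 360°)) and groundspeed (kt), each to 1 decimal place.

Leg 1: heading 236.6°; drift +8.0° → track 244.6°, groundspeed 235.8 kt
Leg 2: heading 304.4°; drift -7.5° → track 296.9°, groundspeed 236.7 kt
Leg 3: heading 346.4°; drift -15.3° → track 331.1°, groundspeed 209.0 kt
Leg 4: heading 195.4°; drift +15.5° → track 210.9°, groundspeed 207.9 kt
Leg 5: heading 159.4°; drift +17.8° → track 177.2°, groundspeed 173.5 kt
Leg 6: heading 211.6°; drift +12.9° → track 224.5°, groundspeed 220.9 kt

Leg 1: track=244.6°, groundspeed=235.8 kt
Leg 2: track=296.9°, groundspeed=236.7 kt
Leg 3: track=331.1°, groundspeed=209.0 kt
Leg 4: track=210.9°, groundspeed=207.9 kt
Leg 5: track=177.2°, groundspeed=173.5 kt
Leg 6: track=224.5°, groundspeed=220.9 kt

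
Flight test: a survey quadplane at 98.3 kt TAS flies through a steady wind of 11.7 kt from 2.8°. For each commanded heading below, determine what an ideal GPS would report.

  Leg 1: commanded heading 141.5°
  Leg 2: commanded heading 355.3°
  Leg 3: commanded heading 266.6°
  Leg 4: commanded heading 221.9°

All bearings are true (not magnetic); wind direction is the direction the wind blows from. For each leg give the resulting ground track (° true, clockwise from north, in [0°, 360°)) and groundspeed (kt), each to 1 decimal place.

Leg 1: track=145.6°, groundspeed=107.4 kt
Leg 2: track=354.3°, groundspeed=86.7 kt
Leg 3: track=259.9°, groundspeed=100.2 kt
Leg 4: track=218.0°, groundspeed=107.6 kt

Leg 1: heading 141.5°; drift +4.1° → track 145.6°, groundspeed 107.4 kt
Leg 2: heading 355.3°; drift -1.0° → track 354.3°, groundspeed 86.7 kt
Leg 3: heading 266.6°; drift -6.7° → track 259.9°, groundspeed 100.2 kt
Leg 4: heading 221.9°; drift -3.9° → track 218.0°, groundspeed 107.6 kt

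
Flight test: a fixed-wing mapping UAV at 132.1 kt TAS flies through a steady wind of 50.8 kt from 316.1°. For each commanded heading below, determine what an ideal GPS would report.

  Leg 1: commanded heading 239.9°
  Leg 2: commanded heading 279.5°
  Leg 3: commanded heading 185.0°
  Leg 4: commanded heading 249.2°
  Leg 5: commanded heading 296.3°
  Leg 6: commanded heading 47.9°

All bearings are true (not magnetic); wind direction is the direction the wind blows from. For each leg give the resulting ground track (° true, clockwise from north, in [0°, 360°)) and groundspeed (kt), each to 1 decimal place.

Leg 1: heading 239.9°; drift -22.4° → track 217.5°, groundspeed 129.7 kt
Leg 2: heading 279.5°; drift -18.3° → track 261.2°, groundspeed 96.2 kt
Leg 3: heading 185.0°; drift -13.0° → track 172.0°, groundspeed 169.9 kt
Leg 4: heading 249.2°; drift -22.6° → track 226.6°, groundspeed 121.5 kt
Leg 5: heading 296.3°; drift -11.5° → track 284.8°, groundspeed 86.0 kt
Leg 6: heading 47.9°; drift +20.8° → track 68.7°, groundspeed 143.0 kt

Leg 1: track=217.5°, groundspeed=129.7 kt
Leg 2: track=261.2°, groundspeed=96.2 kt
Leg 3: track=172.0°, groundspeed=169.9 kt
Leg 4: track=226.6°, groundspeed=121.5 kt
Leg 5: track=284.8°, groundspeed=86.0 kt
Leg 6: track=68.7°, groundspeed=143.0 kt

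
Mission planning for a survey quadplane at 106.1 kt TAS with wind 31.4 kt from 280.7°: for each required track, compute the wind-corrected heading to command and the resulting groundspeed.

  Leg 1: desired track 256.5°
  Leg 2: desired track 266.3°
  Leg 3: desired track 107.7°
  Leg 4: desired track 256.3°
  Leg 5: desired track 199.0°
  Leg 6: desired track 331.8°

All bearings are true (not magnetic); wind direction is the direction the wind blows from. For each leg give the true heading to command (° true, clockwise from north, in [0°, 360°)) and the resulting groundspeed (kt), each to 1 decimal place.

Leg 1: desired track 256.5°; wind correction +7.0° → command heading 263.5°, groundspeed 76.7 kt
Leg 2: desired track 266.3°; wind correction +4.2° → command heading 270.5°, groundspeed 75.4 kt
Leg 3: desired track 107.7°; wind correction +2.1° → command heading 109.8°, groundspeed 137.2 kt
Leg 4: desired track 256.3°; wind correction +7.0° → command heading 263.3°, groundspeed 76.7 kt
Leg 5: desired track 199.0°; wind correction +17.0° → command heading 216.0°, groundspeed 96.9 kt
Leg 6: desired track 331.8°; wind correction -13.3° → command heading 318.5°, groundspeed 83.5 kt

Leg 1: heading=263.5°, groundspeed=76.7 kt
Leg 2: heading=270.5°, groundspeed=75.4 kt
Leg 3: heading=109.8°, groundspeed=137.2 kt
Leg 4: heading=263.3°, groundspeed=76.7 kt
Leg 5: heading=216.0°, groundspeed=96.9 kt
Leg 6: heading=318.5°, groundspeed=83.5 kt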